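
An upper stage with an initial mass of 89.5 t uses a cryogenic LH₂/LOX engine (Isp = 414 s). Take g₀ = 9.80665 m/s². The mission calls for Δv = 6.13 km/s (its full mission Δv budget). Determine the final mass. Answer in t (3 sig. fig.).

v_e = Isp · g₀ = 414 × 9.80665 = 4060.0 m/s.
Using Δv = v_e ln(m₀/m_f): m₀/m_f = exp(Δv / v_e) = exp(6130 / 4060.0) = exp(1.5099) = 4.5261.
m_f = m₀ / 4.5261 = 89.5 / 4.5261 = 19.7742 t.

final mass ≈ 19.8 t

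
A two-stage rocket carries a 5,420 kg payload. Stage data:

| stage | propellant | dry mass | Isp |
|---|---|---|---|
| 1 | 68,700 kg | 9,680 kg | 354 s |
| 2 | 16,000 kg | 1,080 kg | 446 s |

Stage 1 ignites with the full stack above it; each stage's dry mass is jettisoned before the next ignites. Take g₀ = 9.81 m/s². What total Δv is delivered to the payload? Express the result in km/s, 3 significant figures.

Ignition mass of stage 1 = 68,700+9,680 + 16,000+1,080 + 5,420 = 100,880 kg.
Stage 1: m₀ = 100,880 kg, m_f = 100,880 − 68,700 = 32,180 kg; Δv = 354×9.81×ln(3.135) = 3472.7×1.1426 ≈ 3968 m/s.
Stage 2: m₀ = 22,500 kg, m_f = 22,500 − 16,000 = 6,500 kg; Δv = 446×9.81×ln(3.462) = 4375.3×1.2417 ≈ 5433 m/s.
Total Δv = 3968 + 5433 = 9401 m/s.

Δv ≈ 9.40 km/s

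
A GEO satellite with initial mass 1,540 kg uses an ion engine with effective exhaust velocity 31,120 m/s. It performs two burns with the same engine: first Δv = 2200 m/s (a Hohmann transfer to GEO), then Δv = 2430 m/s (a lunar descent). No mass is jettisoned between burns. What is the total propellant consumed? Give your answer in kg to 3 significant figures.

After the first burn: m = 1540 × exp(−2200/31120.0) = 1540 × 0.93175 = 1,434.9 kg.
After the second burn: m = 1,434.9 × exp(−2430/31120.0) = 1,434.9 × 0.92489 = 1,327.12 kg.
Total propellant = m₀ − m_final = 1540 − 1,327.12 = 212.88 kg.

total propellant consumed ≈ 213 kg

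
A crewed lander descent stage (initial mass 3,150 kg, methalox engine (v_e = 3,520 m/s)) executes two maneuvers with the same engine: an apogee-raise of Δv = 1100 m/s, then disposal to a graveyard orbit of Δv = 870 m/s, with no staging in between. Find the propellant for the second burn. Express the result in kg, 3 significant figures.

propellant for the second burn ≈ 505 kg

After the first burn: m = 3150 × exp(−1100/3520.0) = 3150 × 0.73162 = 2,304.6 kg.
After the second burn: m = 2,304.6 × exp(−870/3520.0) = 2,304.6 × 0.78102 = 1,799.94 kg.
Second-burn propellant = 2,304.6 − 1,799.94 = 504.66 kg.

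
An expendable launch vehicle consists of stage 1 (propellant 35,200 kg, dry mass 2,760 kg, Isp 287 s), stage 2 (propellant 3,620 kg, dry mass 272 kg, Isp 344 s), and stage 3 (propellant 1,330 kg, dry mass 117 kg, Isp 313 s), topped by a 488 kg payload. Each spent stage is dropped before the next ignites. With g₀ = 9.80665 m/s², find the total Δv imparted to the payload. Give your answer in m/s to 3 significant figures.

Ignition mass of stage 1 = 35,200+2,760 + 3,620+272 + 1,330+117 + 488 = 43,787 kg.
Stage 1: m₀ = 43,787 kg, m_f = 43,787 − 35,200 = 8,587 kg; Δv = 287×9.80665×ln(5.099) = 2814.5×1.6291 ≈ 4585 m/s.
Stage 2: m₀ = 5,827 kg, m_f = 5,827 − 3,620 = 2,207 kg; Δv = 344×9.80665×ln(2.64) = 3373.5×0.9709 ≈ 3275 m/s.
Stage 3: m₀ = 1,935 kg, m_f = 1,935 − 1,330 = 605 kg; Δv = 313×9.80665×ln(3.198) = 3069.5×1.1626 ≈ 3569 m/s.
Total Δv = 4585 + 3275 + 3569 = 11429 m/s.

Δv ≈ 11400 m/s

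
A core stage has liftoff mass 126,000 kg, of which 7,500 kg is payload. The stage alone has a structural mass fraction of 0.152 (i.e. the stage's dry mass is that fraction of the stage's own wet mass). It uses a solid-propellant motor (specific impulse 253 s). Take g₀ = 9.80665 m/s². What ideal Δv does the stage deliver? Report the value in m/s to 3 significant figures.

Stage wet mass = m₀ − payload = 126,000 − 7,500 = 118,500 kg.
Stage dry mass = ε × stage wet mass = 0.152 × 118,500 = 18,012 kg.
Burnout mass m_f = stage dry + payload = 18,012 + 7,500 = 25,512 kg.
v_e = Isp · g₀ = 253 × 9.80665 = 2481.1 m/s.
Δv = v_e · ln(126,000/25,512) = 2481.1 × ln(4.939) = 2481.1 × 1.5971 ≈ 3963 m/s.

Δv ≈ 3960 m/s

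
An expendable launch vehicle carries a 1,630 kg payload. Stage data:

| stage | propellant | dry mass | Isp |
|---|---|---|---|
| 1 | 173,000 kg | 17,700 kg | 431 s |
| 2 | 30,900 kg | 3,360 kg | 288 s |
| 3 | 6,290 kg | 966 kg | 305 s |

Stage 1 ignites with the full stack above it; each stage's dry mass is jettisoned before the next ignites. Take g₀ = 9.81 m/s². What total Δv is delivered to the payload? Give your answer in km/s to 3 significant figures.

Δv ≈ 12.9 km/s

Ignition mass of stage 1 = 173,000+17,700 + 30,900+3,360 + 6,290+966 + 1,630 = 233,846 kg.
Stage 1: m₀ = 233,846 kg, m_f = 233,846 − 173,000 = 60,846 kg; Δv = 431×9.81×ln(3.843) = 4228.1×1.3463 ≈ 5692 m/s.
Stage 2: m₀ = 43,146 kg, m_f = 43,146 − 30,900 = 12,246 kg; Δv = 288×9.81×ln(3.523) = 2825.3×1.2594 ≈ 3558 m/s.
Stage 3: m₀ = 8,886 kg, m_f = 8,886 − 6,290 = 2,596 kg; Δv = 305×9.81×ln(3.423) = 2992.1×1.2305 ≈ 3682 m/s.
Total Δv = 5692 + 3558 + 3682 = 12932 m/s.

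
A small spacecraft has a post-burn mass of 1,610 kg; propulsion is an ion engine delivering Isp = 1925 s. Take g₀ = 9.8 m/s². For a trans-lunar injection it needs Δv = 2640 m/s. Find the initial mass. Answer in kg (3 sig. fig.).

v_e = Isp · g₀ = 1925 × 9.8 = 18865.0 m/s.
From the ideal rocket equation, m₀/m_f = exp(Δv / v_e) = exp(2640 / 18865.0) = exp(0.1399) = 1.1502.
m₀ = m_f × 1.1502 = 1,610 × 1.1502 = 1,851.82 kg.

initial mass ≈ 1850 kg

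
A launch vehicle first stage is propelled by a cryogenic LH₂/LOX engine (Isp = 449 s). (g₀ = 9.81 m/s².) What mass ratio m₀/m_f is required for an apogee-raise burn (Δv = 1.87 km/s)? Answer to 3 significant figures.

mass ratio ≈ 1.53

v_e = Isp · g₀ = 449 × 9.81 = 4404.7 m/s.
By the Tsiolkovsky rocket equation, m₀/m_f = exp(Δv / v_e) = exp(1870 / 4404.7) = exp(0.4245) = 1.5289.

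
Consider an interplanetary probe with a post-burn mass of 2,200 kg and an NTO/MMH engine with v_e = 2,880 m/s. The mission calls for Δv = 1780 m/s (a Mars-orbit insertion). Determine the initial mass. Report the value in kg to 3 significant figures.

initial mass ≈ 4080 kg

m₀/m_f = exp(Δv / v_e) = exp(1780 / 2880.0) = exp(0.6181) = 1.8553.
m₀ = m_f × 1.8553 = 2,200 × 1.8553 = 4,081.66 kg.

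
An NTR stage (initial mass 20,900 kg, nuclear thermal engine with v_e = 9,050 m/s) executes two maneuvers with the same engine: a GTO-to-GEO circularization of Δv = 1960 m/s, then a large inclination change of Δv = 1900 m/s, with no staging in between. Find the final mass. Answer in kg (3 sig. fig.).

final mass ≈ 13600 kg

After the first burn: m = 20900 × exp(−1960/9050.0) = 20900 × 0.80527 = 16,830.1 kg.
After the second burn: m = 16,830.1 × exp(−1900/9050.0) = 16,830.1 × 0.81063 = 13,643 kg.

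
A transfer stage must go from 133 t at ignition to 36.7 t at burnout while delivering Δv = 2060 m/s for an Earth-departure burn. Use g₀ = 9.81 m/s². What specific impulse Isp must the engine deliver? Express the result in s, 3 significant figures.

ln(m₀/m_f) = ln(133000/36700) = ln(3.624) = 1.2876.
v_e = Δv / ln(m₀/m_f) = 2060 / 1.2876 = 1599.9 m/s.
Isp = v_e / g₀ = 1599.9 / 9.81 = 163.1 s.

Isp ≈ 163 s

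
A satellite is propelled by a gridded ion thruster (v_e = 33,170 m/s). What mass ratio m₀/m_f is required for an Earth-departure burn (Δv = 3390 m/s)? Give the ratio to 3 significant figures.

mass ratio ≈ 1.11

Using Δv = v_e ln(m₀/m_f): m₀/m_f = exp(Δv / v_e) = exp(3390 / 33170.0) = exp(0.1022) = 1.1076.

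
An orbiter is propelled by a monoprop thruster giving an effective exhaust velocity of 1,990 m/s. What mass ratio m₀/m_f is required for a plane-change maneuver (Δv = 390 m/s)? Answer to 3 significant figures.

mass ratio ≈ 1.22

m₀/m_f = exp(Δv / v_e) = exp(390 / 1990.0) = exp(0.1960) = 1.2165.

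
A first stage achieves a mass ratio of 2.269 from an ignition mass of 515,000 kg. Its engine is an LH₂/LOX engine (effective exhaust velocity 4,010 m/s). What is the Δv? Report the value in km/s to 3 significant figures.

Δv ≈ 3.29 km/s

Using Δv = v_e ln(m₀/m_f): Δv = v_e · ln(2.269) = 4010.0 × 0.8193 ≈ 3285.6 m/s.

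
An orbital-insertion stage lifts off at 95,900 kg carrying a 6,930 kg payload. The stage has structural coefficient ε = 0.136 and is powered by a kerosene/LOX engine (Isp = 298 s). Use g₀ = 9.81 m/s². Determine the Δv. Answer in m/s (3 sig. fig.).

Stage wet mass = m₀ − payload = 95,900 − 6,930 = 88,970 kg.
Stage dry mass = ε × stage wet mass = 0.136 × 88,970 = 12,099.9 kg.
Burnout mass m_f = stage dry + payload = 12,099.9 + 6,930 = 19,029.9 kg.
v_e = Isp · g₀ = 298 × 9.81 = 2923.4 m/s.
Δv = v_e · ln(95,900/19,029.9) = 2923.4 × ln(5.039) = 2923.4 × 1.6173 ≈ 4728 m/s.

Δv ≈ 4730 m/s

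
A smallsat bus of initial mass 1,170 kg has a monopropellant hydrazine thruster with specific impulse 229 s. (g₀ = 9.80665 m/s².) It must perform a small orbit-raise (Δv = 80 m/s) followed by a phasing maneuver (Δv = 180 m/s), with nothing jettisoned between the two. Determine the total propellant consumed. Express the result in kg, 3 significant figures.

v_e = Isp · g₀ = 229 × 9.80665 = 2245.7 m/s.
After the first burn: m = 1170 × exp(−80/2245.7) = 1170 × 0.96500 = 1,129.05 kg.
After the second burn: m = 1,129.05 × exp(−180/2245.7) = 1,129.05 × 0.92298 = 1,042.09 kg.
Total propellant = m₀ − m_final = 1170 − 1,042.09 = 127.91 kg.

total propellant consumed ≈ 128 kg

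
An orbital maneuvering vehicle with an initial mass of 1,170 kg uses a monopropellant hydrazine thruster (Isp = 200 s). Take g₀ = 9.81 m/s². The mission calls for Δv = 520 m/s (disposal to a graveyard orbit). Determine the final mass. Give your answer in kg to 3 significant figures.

v_e = Isp · g₀ = 200 × 9.81 = 1962.0 m/s.
m₀/m_f = exp(Δv / v_e) = exp(520 / 1962.0) = exp(0.2650) = 1.3035.
m_f = m₀ / 1.3035 = 1,170 / 1.3035 = 897.583 kg.

final mass ≈ 898 kg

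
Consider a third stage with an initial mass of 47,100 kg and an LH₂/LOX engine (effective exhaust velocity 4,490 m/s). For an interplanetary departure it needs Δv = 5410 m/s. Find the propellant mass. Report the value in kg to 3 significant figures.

From the ideal rocket equation, m₀/m_f = exp(Δv / v_e) = exp(5410 / 4490.0) = exp(1.2049) = 3.3364.
m_f = 47,100 / 3.3364 = 14,117 kg, so propellant = m₀ − m_f = 47,100 − 14,117 = 32,983 kg.

propellant mass ≈ 33000 kg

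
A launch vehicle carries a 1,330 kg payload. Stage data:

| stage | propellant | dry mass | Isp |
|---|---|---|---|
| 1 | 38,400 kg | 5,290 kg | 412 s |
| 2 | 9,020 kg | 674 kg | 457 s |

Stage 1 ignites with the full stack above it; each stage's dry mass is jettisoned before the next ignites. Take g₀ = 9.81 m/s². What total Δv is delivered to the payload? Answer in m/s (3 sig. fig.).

Ignition mass of stage 1 = 38,400+5,290 + 9,020+674 + 1,330 = 54,714 kg.
Stage 1: m₀ = 54,714 kg, m_f = 54,714 − 38,400 = 16,314 kg; Δv = 412×9.81×ln(3.354) = 4041.7×1.2101 ≈ 4891 m/s.
Stage 2: m₀ = 11,024 kg, m_f = 11,024 − 9,020 = 2,004 kg; Δv = 457×9.81×ln(5.501) = 4483.2×1.7049 ≈ 7643 m/s.
Total Δv = 4891 + 7643 = 12534 m/s.

Δv ≈ 12500 m/s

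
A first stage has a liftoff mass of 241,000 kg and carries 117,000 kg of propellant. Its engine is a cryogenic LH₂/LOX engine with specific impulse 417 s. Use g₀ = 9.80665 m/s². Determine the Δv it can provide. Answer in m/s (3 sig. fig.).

v_e = Isp · g₀ = 417 × 9.80665 = 4089.4 m/s.
m_f = m₀ − m_prop = 241,000 − 117,000 = 124,000 kg.
Rocket equation: Δv = v_e · ln(m₀/m_f) = 4089.4 × ln(1.944) = 4089.4 × 0.6645 ≈ 2717.5 m/s.

Δv ≈ 2720 m/s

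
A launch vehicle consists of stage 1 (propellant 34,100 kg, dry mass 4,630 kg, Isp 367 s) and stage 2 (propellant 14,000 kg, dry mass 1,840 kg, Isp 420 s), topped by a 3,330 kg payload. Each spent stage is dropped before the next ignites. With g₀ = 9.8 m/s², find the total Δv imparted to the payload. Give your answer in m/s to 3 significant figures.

Ignition mass of stage 1 = 34,100+4,630 + 14,000+1,840 + 3,330 = 57,900 kg.
Stage 1: m₀ = 57,900 kg, m_f = 57,900 − 34,100 = 23,800 kg; Δv = 367×9.8×ln(2.433) = 3596.6×0.8890 ≈ 3197 m/s.
Stage 2: m₀ = 19,170 kg, m_f = 19,170 − 14,000 = 5,170 kg; Δv = 420×9.8×ln(3.708) = 4116.0×1.3105 ≈ 5394 m/s.
Total Δv = 3197 + 5394 = 8591 m/s.

Δv ≈ 8590 m/s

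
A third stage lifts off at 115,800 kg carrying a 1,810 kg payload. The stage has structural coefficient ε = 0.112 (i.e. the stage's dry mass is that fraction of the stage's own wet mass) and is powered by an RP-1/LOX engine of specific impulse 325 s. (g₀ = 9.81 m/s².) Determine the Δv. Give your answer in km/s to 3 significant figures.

Stage wet mass = m₀ − payload = 115,800 − 1,810 = 113,990 kg.
Stage dry mass = ε × stage wet mass = 0.112 × 113,990 = 12,766.9 kg.
Burnout mass m_f = stage dry + payload = 12,766.9 + 1,810 = 14,576.9 kg.
v_e = Isp · g₀ = 325 × 9.81 = 3188.2 m/s.
Δv = v_e · ln(115,800/14,576.9) = 3188.2 × ln(7.944) = 3188.2 × 2.0724 ≈ 6607 m/s.

Δv ≈ 6.61 km/s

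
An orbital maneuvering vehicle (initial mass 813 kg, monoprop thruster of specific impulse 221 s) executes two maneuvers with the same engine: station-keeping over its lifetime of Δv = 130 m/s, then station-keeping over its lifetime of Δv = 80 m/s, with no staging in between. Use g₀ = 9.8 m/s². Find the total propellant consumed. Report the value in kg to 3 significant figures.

total propellant consumed ≈ 75.1 kg

v_e = Isp · g₀ = 221 × 9.8 = 2165.8 m/s.
After the first burn: m = 813 × exp(−130/2165.8) = 813 × 0.94174 = 765.635 kg.
After the second burn: m = 765.635 × exp(−80/2165.8) = 765.635 × 0.96374 = 737.873 kg.
Total propellant = m₀ − m_final = 813 − 737.873 = 75.127 kg.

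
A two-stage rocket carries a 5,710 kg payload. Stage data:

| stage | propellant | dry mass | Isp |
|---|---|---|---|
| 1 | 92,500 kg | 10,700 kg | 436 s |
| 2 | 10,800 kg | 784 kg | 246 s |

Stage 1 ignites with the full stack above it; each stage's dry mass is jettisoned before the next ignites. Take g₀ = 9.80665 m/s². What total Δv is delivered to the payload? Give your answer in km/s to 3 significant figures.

Ignition mass of stage 1 = 92,500+10,700 + 10,800+784 + 5,710 = 120,494 kg.
Stage 1: m₀ = 120,494 kg, m_f = 120,494 − 92,500 = 27,994 kg; Δv = 436×9.80665×ln(4.304) = 4275.7×1.4596 ≈ 6241 m/s.
Stage 2: m₀ = 17,294 kg, m_f = 17,294 − 10,800 = 6,494 kg; Δv = 246×9.80665×ln(2.663) = 2412.4×0.9795 ≈ 2363 m/s.
Total Δv = 6241 + 2363 = 8604 m/s.

Δv ≈ 8.60 km/s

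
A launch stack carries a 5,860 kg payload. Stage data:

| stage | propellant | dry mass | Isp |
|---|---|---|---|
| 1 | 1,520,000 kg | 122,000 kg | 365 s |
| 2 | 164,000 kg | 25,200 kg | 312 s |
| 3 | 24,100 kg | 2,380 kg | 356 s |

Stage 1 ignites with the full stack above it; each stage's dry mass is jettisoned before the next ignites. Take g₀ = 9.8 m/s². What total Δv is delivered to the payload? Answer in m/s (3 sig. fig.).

Δv ≈ 14900 m/s

Ignition mass of stage 1 = 1,520,000+122,000 + 164,000+25,200 + 24,100+2,380 + 5,860 = 1,863,540 kg.
Stage 1: m₀ = 1,863,540 kg, m_f = 1,863,540 − 1,520,000 = 343,540 kg; Δv = 365×9.8×ln(5.425) = 3577.0×1.6909 ≈ 6048 m/s.
Stage 2: m₀ = 221,540 kg, m_f = 221,540 − 164,000 = 57,540 kg; Δv = 312×9.8×ln(3.85) = 3057.6×1.3481 ≈ 4122 m/s.
Stage 3: m₀ = 32,340 kg, m_f = 32,340 − 24,100 = 8,240 kg; Δv = 356×9.8×ln(3.925) = 3488.8×1.3673 ≈ 4770 m/s.
Total Δv = 6048 + 4122 + 4770 = 14940 m/s.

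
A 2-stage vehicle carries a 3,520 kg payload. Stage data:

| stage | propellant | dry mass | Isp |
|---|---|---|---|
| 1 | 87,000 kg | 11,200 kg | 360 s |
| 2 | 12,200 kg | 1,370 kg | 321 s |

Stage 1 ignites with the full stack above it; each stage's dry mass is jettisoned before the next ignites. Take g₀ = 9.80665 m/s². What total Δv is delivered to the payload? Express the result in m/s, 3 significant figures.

Δv ≈ 8900 m/s

Ignition mass of stage 1 = 87,000+11,200 + 12,200+1,370 + 3,520 = 115,290 kg.
Stage 1: m₀ = 115,290 kg, m_f = 115,290 − 87,000 = 28,290 kg; Δv = 360×9.80665×ln(4.075) = 3530.4×1.4049 ≈ 4960 m/s.
Stage 2: m₀ = 17,090 kg, m_f = 17,090 − 12,200 = 4,890 kg; Δv = 321×9.80665×ln(3.495) = 3147.9×1.2513 ≈ 3939 m/s.
Total Δv = 4960 + 3939 = 8899 m/s.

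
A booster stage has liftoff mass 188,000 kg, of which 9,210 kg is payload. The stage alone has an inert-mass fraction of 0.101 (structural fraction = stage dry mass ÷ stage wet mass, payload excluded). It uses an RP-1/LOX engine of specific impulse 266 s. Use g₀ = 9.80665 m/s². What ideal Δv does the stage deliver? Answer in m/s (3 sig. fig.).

Stage wet mass = m₀ − payload = 188,000 − 9,210 = 178,790 kg.
Stage dry mass = ε × stage wet mass = 0.101 × 178,790 = 18,057.8 kg.
Burnout mass m_f = stage dry + payload = 18,057.8 + 9,210 = 27,267.8 kg.
v_e = Isp · g₀ = 266 × 9.80665 = 2608.6 m/s.
Using Δv = v_e ln(m₀/m_f): Δv = v_e · ln(188,000/27,267.8) = 2608.6 × ln(6.895) = 2608.6 × 1.9307 ≈ 5036 m/s.

Δv ≈ 5040 m/s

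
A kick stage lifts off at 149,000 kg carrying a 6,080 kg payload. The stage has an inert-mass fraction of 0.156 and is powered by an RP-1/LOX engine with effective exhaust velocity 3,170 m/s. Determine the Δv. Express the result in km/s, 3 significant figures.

Stage wet mass = m₀ − payload = 149,000 − 6,080 = 142,920 kg.
Stage dry mass = ε × stage wet mass = 0.156 × 142,920 = 22,295.5 kg.
Burnout mass m_f = stage dry + payload = 22,295.5 + 6,080 = 28,375.5 kg.
Δv = v_e · ln(149,000/28,375.5) = 3170.0 × ln(5.251) = 3170.0 × 1.6584 ≈ 5257 m/s.

Δv ≈ 5.26 km/s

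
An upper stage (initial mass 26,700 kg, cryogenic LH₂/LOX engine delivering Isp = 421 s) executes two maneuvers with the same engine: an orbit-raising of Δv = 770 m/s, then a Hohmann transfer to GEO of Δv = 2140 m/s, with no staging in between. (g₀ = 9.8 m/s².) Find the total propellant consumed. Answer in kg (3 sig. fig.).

total propellant consumed ≈ 13500 kg

v_e = Isp · g₀ = 421 × 9.8 = 4125.8 m/s.
After the first burn: m = 26700 × exp(−770/4125.8) = 26700 × 0.82975 = 22,154.3 kg.
After the second burn: m = 22,154.3 × exp(−2140/4125.8) = 22,154.3 × 0.59530 = 13,188.5 kg.
Total propellant = m₀ − m_final = 26700 − 13,188.5 = 13,511.5 kg.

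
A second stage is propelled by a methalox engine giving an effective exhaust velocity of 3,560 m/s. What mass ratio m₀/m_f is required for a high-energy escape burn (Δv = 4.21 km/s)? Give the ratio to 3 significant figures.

mass ratio ≈ 3.26

From the ideal rocket equation, m₀/m_f = exp(Δv / v_e) = exp(4210 / 3560.0) = exp(1.1826) = 3.2628.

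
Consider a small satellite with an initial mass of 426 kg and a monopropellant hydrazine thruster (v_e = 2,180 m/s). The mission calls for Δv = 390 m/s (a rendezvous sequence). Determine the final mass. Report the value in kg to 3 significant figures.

final mass ≈ 356 kg

m₀/m_f = exp(Δv / v_e) = exp(390 / 2180.0) = exp(0.1789) = 1.1959.
m_f = m₀ / 1.1959 = 426 / 1.1959 = 356.217 kg.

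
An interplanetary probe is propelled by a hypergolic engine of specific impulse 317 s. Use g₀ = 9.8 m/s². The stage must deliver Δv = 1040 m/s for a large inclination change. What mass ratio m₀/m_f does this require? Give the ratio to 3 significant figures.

v_e = Isp · g₀ = 317 × 9.8 = 3106.6 m/s.
m₀/m_f = exp(Δv / v_e) = exp(1040 / 3106.6) = exp(0.3348) = 1.3976.

mass ratio ≈ 1.40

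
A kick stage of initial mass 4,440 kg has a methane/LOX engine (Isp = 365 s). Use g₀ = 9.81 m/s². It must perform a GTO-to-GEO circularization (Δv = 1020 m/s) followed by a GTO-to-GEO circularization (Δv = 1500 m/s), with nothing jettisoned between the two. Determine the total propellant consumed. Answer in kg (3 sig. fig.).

total propellant consumed ≈ 2240 kg

v_e = Isp · g₀ = 365 × 9.81 = 3580.7 m/s.
After the first burn: m = 4440 × exp(−1020/3580.7) = 4440 × 0.75212 = 3,339.41 kg.
After the second burn: m = 3,339.41 × exp(−1500/3580.7) = 3,339.41 × 0.65776 = 2,196.53 kg.
Total propellant = m₀ − m_final = 4440 − 2,196.53 = 2,243.47 kg.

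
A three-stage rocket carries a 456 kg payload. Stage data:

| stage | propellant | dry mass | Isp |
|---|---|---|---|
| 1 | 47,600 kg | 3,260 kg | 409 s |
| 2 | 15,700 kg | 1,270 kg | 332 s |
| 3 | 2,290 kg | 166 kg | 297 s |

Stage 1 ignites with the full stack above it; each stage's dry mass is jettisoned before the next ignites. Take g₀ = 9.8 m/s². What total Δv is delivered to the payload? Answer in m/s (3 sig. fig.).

Δv ≈ 14000 m/s

Ignition mass of stage 1 = 47,600+3,260 + 15,700+1,270 + 2,290+166 + 456 = 70,742 kg.
Stage 1: m₀ = 70,742 kg, m_f = 70,742 − 47,600 = 23,142 kg; Δv = 409×9.8×ln(3.057) = 4008.2×1.1174 ≈ 4479 m/s.
Stage 2: m₀ = 19,882 kg, m_f = 19,882 − 15,700 = 4,182 kg; Δv = 332×9.8×ln(4.754) = 3253.6×1.5590 ≈ 5072 m/s.
Stage 3: m₀ = 2,912 kg, m_f = 2,912 − 2,290 = 622 kg; Δv = 297×9.8×ln(4.682) = 2910.6×1.5437 ≈ 4493 m/s.
Total Δv = 4479 + 5072 + 4493 = 14044 m/s.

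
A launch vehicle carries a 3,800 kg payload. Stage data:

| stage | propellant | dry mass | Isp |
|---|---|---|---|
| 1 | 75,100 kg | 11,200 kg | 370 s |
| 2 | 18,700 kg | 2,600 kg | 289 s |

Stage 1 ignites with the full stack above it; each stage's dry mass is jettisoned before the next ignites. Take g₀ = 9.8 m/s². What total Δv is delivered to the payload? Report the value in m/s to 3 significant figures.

Δv ≈ 7940 m/s

Ignition mass of stage 1 = 75,100+11,200 + 18,700+2,600 + 3,800 = 111,400 kg.
Stage 1: m₀ = 111,400 kg, m_f = 111,400 − 75,100 = 36,300 kg; Δv = 370×9.8×ln(3.069) = 3626.0×1.1213 ≈ 4066 m/s.
Stage 2: m₀ = 25,100 kg, m_f = 25,100 − 18,700 = 6,400 kg; Δv = 289×9.8×ln(3.922) = 2832.2×1.3666 ≈ 3870 m/s.
Total Δv = 4066 + 3870 = 7936 m/s.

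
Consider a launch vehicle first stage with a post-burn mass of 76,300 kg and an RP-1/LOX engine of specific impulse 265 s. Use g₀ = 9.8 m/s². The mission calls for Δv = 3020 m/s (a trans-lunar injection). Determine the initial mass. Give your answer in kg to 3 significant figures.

v_e = Isp · g₀ = 265 × 9.8 = 2597.0 m/s.
m₀/m_f = exp(Δv / v_e) = exp(3020 / 2597.0) = exp(1.1629) = 3.1991.
m₀ = m_f × 3.1991 = 76,300 × 3.1991 = 244,091 kg.

initial mass ≈ 244000 kg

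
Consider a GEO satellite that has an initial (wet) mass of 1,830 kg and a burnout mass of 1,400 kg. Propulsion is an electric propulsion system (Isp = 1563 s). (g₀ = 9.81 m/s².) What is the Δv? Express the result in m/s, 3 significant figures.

Δv ≈ 4110 m/s

v_e = Isp · g₀ = 1563 × 9.81 = 15333.0 m/s.
By the Tsiolkovsky rocket equation, Δv = v_e · ln(m₀/m_f) = 15333.0 × ln(1.307) = 15333.0 × 0.2678 ≈ 4106.9 m/s.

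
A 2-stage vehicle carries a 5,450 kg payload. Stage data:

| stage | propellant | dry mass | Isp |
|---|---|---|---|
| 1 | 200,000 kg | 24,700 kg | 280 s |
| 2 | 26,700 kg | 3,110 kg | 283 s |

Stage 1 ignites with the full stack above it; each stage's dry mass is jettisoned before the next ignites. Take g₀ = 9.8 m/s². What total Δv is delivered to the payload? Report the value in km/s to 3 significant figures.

Δv ≈ 7.95 km/s

Ignition mass of stage 1 = 200,000+24,700 + 26,700+3,110 + 5,450 = 259,960 kg.
Stage 1: m₀ = 259,960 kg, m_f = 259,960 − 200,000 = 59,960 kg; Δv = 280×9.8×ln(4.336) = 2744.0×1.4669 ≈ 4025 m/s.
Stage 2: m₀ = 35,260 kg, m_f = 35,260 − 26,700 = 8,560 kg; Δv = 283×9.8×ln(4.119) = 2773.4×1.4156 ≈ 3926 m/s.
Total Δv = 4025 + 3926 = 7951 m/s.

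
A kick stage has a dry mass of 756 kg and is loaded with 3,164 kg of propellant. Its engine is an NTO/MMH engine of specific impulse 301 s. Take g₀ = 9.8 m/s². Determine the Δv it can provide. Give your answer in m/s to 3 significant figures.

v_e = Isp · g₀ = 301 × 9.8 = 2949.8 m/s.
m₀ = m_dry + m_prop = 756 + 3,164 = 3,920 kg.
By the Tsiolkovsky rocket equation, Δv = v_e · ln(m₀/m_f) = 2949.8 × ln(5.185) = 2949.8 × 1.6458 ≈ 4854.8 m/s.

Δv ≈ 4850 m/s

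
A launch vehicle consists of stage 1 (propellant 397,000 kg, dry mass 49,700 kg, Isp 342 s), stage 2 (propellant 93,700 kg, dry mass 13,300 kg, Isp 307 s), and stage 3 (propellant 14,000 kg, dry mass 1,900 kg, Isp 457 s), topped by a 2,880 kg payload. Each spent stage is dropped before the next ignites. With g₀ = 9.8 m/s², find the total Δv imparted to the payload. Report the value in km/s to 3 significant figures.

Ignition mass of stage 1 = 397,000+49,700 + 93,700+13,300 + 14,000+1,900 + 2,880 = 572,480 kg.
Stage 1: m₀ = 572,480 kg, m_f = 572,480 − 397,000 = 175,480 kg; Δv = 342×9.8×ln(3.262) = 3351.6×1.1825 ≈ 3963 m/s.
Stage 2: m₀ = 125,780 kg, m_f = 125,780 − 93,700 = 32,080 kg; Δv = 307×9.8×ln(3.921) = 3008.6×1.3663 ≈ 4111 m/s.
Stage 3: m₀ = 18,780 kg, m_f = 18,780 − 14,000 = 4,780 kg; Δv = 457×9.8×ln(3.929) = 4478.6×1.3684 ≈ 6128 m/s.
Total Δv = 3963 + 4111 + 6128 = 14202 m/s.

Δv ≈ 14.2 km/s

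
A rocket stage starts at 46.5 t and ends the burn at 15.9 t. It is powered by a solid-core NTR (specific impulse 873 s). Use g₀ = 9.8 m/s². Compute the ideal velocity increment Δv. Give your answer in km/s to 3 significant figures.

v_e = Isp · g₀ = 873 × 9.8 = 8555.4 m/s.
Δv = v_e · ln(m₀/m_f) = 8555.4 × ln(2.925) = 8555.4 × 1.0731 ≈ 9181.1 m/s.

Δv ≈ 9.18 km/s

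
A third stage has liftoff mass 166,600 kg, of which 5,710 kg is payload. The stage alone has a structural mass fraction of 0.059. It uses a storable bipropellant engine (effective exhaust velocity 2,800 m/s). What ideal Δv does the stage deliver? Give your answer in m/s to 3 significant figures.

Stage wet mass = m₀ − payload = 166,600 − 5,710 = 160,890 kg.
Stage dry mass = ε × stage wet mass = 0.059 × 160,890 = 9,492.51 kg.
Burnout mass m_f = stage dry + payload = 9,492.51 + 5,710 = 15,202.51 kg.
Rocket equation: Δv = v_e · ln(166,600/15,202.51) = 2800.0 × ln(10.96) = 2800.0 × 2.3941 ≈ 6704 m/s.

Δv ≈ 6700 m/s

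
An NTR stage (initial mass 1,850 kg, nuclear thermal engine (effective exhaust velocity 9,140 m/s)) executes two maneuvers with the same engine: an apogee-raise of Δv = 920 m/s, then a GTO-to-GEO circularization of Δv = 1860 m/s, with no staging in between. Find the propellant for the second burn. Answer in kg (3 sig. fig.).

propellant for the second burn ≈ 308 kg

After the first burn: m = 1850 × exp(−920/9140.0) = 1850 × 0.90424 = 1,672.84 kg.
After the second burn: m = 1,672.84 × exp(−1860/9140.0) = 1,672.84 × 0.81587 = 1,364.82 kg.
Second-burn propellant = 1,672.84 − 1,364.82 = 308.02 kg.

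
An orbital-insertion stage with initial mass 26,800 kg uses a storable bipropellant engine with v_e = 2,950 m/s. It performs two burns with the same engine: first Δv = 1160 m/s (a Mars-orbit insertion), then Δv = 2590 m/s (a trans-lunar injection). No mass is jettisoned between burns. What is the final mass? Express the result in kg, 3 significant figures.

After the first burn: m = 26800 × exp(−1160/2950.0) = 26800 × 0.67488 = 18,086.8 kg.
After the second burn: m = 18,086.8 × exp(−2590/2950.0) = 18,086.8 × 0.41563 = 7,517.42 kg.

final mass ≈ 7520 kg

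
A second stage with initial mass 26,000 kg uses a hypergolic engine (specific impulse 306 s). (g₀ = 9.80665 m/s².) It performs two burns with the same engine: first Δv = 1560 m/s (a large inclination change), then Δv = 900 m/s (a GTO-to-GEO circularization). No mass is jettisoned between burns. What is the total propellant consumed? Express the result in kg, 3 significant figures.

total propellant consumed ≈ 14500 kg

v_e = Isp · g₀ = 306 × 9.80665 = 3000.8 m/s.
After the first burn: m = 26000 × exp(−1560/3000.8) = 26000 × 0.59461 = 15,459.9 kg.
After the second burn: m = 15,459.9 × exp(−900/3000.8) = 15,459.9 × 0.74088 = 11,453.9 kg.
Total propellant = m₀ − m_final = 26000 − 11,453.9 = 14,546.1 kg.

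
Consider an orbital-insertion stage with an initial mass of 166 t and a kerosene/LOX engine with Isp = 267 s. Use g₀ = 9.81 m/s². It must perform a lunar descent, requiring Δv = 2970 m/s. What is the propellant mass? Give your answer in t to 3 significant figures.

v_e = Isp · g₀ = 267 × 9.81 = 2619.3 m/s.
m₀/m_f = exp(Δv / v_e) = exp(2970 / 2619.3) = exp(1.1339) = 3.1078.
m_f = 166 / 3.1078 = 53.414 t, so propellant = m₀ − m_f = 166 − 53.414 = 112.586 t.

propellant mass ≈ 113 t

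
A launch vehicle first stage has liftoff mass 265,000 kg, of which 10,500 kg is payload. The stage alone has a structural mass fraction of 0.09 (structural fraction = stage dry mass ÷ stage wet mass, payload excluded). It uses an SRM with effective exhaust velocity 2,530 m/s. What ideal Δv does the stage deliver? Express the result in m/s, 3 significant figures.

Stage wet mass = m₀ − payload = 265,000 − 10,500 = 254,500 kg.
Stage dry mass = ε × stage wet mass = 0.09 × 254,500 = 22,905 kg.
Burnout mass m_f = stage dry + payload = 22,905 + 10,500 = 33,405 kg.
Δv = v_e · ln(265,000/33,405) = 2530.0 × ln(7.933) = 2530.0 × 2.0710 ≈ 5240 m/s.

Δv ≈ 5240 m/s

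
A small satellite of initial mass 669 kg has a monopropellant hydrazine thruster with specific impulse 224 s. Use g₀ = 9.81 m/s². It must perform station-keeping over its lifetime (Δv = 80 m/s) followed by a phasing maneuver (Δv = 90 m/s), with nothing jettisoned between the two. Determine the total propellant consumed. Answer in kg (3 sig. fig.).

total propellant consumed ≈ 49.8 kg

v_e = Isp · g₀ = 224 × 9.81 = 2197.4 m/s.
After the first burn: m = 669 × exp(−80/2197.4) = 669 × 0.96425 = 645.083 kg.
After the second burn: m = 645.083 × exp(−90/2197.4) = 645.083 × 0.95987 = 619.196 kg.
Total propellant = m₀ − m_final = 669 − 619.196 = 49.804 kg.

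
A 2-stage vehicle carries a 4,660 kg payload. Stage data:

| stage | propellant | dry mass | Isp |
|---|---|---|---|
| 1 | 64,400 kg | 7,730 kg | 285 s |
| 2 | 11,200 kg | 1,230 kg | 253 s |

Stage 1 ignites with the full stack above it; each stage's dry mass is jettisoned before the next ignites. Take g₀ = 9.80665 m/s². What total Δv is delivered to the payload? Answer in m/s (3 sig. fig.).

Ignition mass of stage 1 = 64,400+7,730 + 11,200+1,230 + 4,660 = 89,220 kg.
Stage 1: m₀ = 89,220 kg, m_f = 89,220 − 64,400 = 24,820 kg; Δv = 285×9.80665×ln(3.595) = 2794.9×1.2795 ≈ 3576 m/s.
Stage 2: m₀ = 17,090 kg, m_f = 17,090 − 11,200 = 5,890 kg; Δv = 253×9.80665×ln(2.902) = 2481.1×1.0652 ≈ 2643 m/s.
Total Δv = 3576 + 2643 = 6219 m/s.

Δv ≈ 6220 m/s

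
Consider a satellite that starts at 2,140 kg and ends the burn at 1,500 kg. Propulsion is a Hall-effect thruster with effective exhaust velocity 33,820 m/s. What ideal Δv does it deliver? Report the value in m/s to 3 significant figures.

From the ideal rocket equation, Δv = v_e · ln(m₀/m_f) = 33820.0 × ln(1.427) = 33820.0 × 0.3553 ≈ 12017.6 m/s.

Δv ≈ 12000 m/s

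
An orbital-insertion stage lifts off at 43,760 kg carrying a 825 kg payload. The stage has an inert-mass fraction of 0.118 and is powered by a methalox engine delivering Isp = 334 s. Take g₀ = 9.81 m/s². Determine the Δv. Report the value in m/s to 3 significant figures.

Stage wet mass = m₀ − payload = 43,760 − 825 = 42,935 kg.
Stage dry mass = ε × stage wet mass = 0.118 × 42,935 = 5,066.33 kg.
Burnout mass m_f = stage dry + payload = 5,066.33 + 825 = 5,891.33 kg.
v_e = Isp · g₀ = 334 × 9.81 = 3276.5 m/s.
Δv = v_e · ln(43,760/5,891.33) = 3276.5 × ln(7.428) = 3276.5 × 2.0052 ≈ 6570 m/s.

Δv ≈ 6570 m/s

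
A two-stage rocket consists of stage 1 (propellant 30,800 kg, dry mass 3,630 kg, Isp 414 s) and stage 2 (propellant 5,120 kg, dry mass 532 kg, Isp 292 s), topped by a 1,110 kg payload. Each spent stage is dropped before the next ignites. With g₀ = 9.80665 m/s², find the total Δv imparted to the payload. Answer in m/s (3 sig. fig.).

Ignition mass of stage 1 = 30,800+3,630 + 5,120+532 + 1,110 = 41,192 kg.
Stage 1: m₀ = 41,192 kg, m_f = 41,192 − 30,800 = 10,392 kg; Δv = 414×9.80665×ln(3.964) = 4060.0×1.3772 ≈ 5591 m/s.
Stage 2: m₀ = 6,762 kg, m_f = 6,762 − 5,120 = 1,642 kg; Δv = 292×9.80665×ln(4.118) = 2863.5×1.4154 ≈ 4053 m/s.
Total Δv = 5591 + 4053 = 9644 m/s.

Δv ≈ 9640 m/s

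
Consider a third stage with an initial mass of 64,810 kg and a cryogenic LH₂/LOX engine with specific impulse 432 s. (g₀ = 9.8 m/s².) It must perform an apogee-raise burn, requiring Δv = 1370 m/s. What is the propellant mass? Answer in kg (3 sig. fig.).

v_e = Isp · g₀ = 432 × 9.8 = 4233.6 m/s.
Rocket equation: m₀/m_f = exp(Δv / v_e) = exp(1370 / 4233.6) = exp(0.3236) = 1.3821.
m_f = 64,810 / 1.3821 = 46,892.4 kg, so propellant = m₀ − m_f = 64,810 − 46,892.4 = 17,917.6 kg.

propellant mass ≈ 17900 kg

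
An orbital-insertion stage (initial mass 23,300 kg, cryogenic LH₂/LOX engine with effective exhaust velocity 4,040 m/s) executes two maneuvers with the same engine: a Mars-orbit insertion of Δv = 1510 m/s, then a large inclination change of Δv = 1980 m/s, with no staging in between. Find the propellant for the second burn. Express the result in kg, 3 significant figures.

After the first burn: m = 23300 × exp(−1510/4040.0) = 23300 × 0.68814 = 16,033.7 kg.
After the second burn: m = 16,033.7 × exp(−1980/4040.0) = 16,033.7 × 0.61257 = 9,821.76 kg.
Second-burn propellant = 16,033.7 − 9,821.76 = 6,211.94 kg.

propellant for the second burn ≈ 6210 kg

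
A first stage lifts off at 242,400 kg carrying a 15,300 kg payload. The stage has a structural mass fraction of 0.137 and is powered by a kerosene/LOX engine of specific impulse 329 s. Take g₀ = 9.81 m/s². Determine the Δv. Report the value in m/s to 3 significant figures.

Δv ≈ 5340 m/s

Stage wet mass = m₀ − payload = 242,400 − 15,300 = 227,100 kg.
Stage dry mass = ε × stage wet mass = 0.137 × 227,100 = 31,112.7 kg.
Burnout mass m_f = stage dry + payload = 31,112.7 + 15,300 = 46,412.7 kg.
v_e = Isp · g₀ = 329 × 9.81 = 3227.5 m/s.
Δv = v_e · ln(242,400/46,412.7) = 3227.5 × ln(5.223) = 3227.5 × 1.6530 ≈ 5335 m/s.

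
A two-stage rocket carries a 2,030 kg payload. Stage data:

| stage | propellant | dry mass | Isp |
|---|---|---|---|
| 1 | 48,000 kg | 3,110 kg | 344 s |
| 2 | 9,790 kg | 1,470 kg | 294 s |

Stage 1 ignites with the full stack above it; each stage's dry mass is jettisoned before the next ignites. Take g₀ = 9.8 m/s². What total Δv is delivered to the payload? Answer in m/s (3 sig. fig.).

Ignition mass of stage 1 = 48,000+3,110 + 9,790+1,470 + 2,030 = 64,400 kg.
Stage 1: m₀ = 64,400 kg, m_f = 64,400 − 48,000 = 16,400 kg; Δv = 344×9.8×ln(3.927) = 3371.2×1.3678 ≈ 4611 m/s.
Stage 2: m₀ = 13,290 kg, m_f = 13,290 − 9,790 = 3,500 kg; Δv = 294×9.8×ln(3.797) = 2881.2×1.3342 ≈ 3844 m/s.
Total Δv = 4611 + 3844 = 8455 m/s.

Δv ≈ 8460 m/s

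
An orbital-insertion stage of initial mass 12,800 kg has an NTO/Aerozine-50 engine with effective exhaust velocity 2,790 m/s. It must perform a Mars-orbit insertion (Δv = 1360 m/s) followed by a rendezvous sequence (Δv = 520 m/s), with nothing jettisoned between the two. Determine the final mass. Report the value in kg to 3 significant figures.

final mass ≈ 6520 kg

After the first burn: m = 12800 × exp(−1360/2790.0) = 12800 × 0.61419 = 7,861.63 kg.
After the second burn: m = 7,861.63 × exp(−520/2790.0) = 7,861.63 × 0.82996 = 6,524.84 kg.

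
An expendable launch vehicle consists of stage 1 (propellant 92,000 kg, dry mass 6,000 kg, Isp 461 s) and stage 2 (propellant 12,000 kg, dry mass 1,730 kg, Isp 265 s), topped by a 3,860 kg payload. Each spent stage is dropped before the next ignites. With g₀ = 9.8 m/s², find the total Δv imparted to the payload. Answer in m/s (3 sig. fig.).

Ignition mass of stage 1 = 92,000+6,000 + 12,000+1,730 + 3,860 = 115,590 kg.
Stage 1: m₀ = 115,590 kg, m_f = 115,590 − 92,000 = 23,590 kg; Δv = 461×9.8×ln(4.9) = 4517.8×1.5892 ≈ 7180 m/s.
Stage 2: m₀ = 17,590 kg, m_f = 17,590 − 12,000 = 5,590 kg; Δv = 265×9.8×ln(3.147) = 2597.0×1.1464 ≈ 2977 m/s.
Total Δv = 7180 + 2977 = 10157 m/s.

Δv ≈ 10200 m/s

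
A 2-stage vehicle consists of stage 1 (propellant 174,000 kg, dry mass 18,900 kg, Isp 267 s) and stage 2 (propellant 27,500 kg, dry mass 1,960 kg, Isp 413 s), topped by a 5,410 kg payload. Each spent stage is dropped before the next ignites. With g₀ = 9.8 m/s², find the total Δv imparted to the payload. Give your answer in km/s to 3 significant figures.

Ignition mass of stage 1 = 174,000+18,900 + 27,500+1,960 + 5,410 = 227,770 kg.
Stage 1: m₀ = 227,770 kg, m_f = 227,770 − 174,000 = 53,770 kg; Δv = 267×9.8×ln(4.236) = 2616.6×1.4436 ≈ 3777 m/s.
Stage 2: m₀ = 34,870 kg, m_f = 34,870 − 27,500 = 7,370 kg; Δv = 413×9.8×ln(4.731) = 4047.4×1.5542 ≈ 6291 m/s.
Total Δv = 3777 + 6291 = 10068 m/s.

Δv ≈ 10.1 km/s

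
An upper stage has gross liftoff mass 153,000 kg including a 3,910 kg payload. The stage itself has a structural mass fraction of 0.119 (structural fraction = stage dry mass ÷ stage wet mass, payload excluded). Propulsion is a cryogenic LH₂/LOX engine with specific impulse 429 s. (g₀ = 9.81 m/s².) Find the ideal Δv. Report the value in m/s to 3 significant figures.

Stage wet mass = m₀ − payload = 153,000 − 3,910 = 149,090 kg.
Stage dry mass = ε × stage wet mass = 0.119 × 149,090 = 17,741.7 kg.
Burnout mass m_f = stage dry + payload = 17,741.7 + 3,910 = 21,651.7 kg.
v_e = Isp · g₀ = 429 × 9.81 = 4208.5 m/s.
Using Δv = v_e ln(m₀/m_f): Δv = v_e · ln(153,000/21,651.7) = 4208.5 × ln(7.066) = 4208.5 × 1.9554 ≈ 8229 m/s.

Δv ≈ 8230 m/s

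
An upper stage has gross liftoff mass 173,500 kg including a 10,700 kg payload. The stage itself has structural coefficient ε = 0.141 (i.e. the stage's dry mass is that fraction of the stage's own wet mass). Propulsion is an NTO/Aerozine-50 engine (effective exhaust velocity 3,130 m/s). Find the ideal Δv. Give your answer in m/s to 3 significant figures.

Δv ≈ 5130 m/s

Stage wet mass = m₀ − payload = 173,500 − 10,700 = 162,800 kg.
Stage dry mass = ε × stage wet mass = 0.141 × 162,800 = 22,954.8 kg.
Burnout mass m_f = stage dry + payload = 22,954.8 + 10,700 = 33,654.8 kg.
Using Δv = v_e ln(m₀/m_f): Δv = v_e · ln(173,500/33,654.8) = 3130.0 × ln(5.155) = 3130.0 × 1.6400 ≈ 5133 m/s.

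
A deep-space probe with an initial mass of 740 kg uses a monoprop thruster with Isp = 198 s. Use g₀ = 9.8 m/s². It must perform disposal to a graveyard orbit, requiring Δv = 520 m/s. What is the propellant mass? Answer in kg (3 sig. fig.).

propellant mass ≈ 174 kg

v_e = Isp · g₀ = 198 × 9.8 = 1940.4 m/s.
m₀/m_f = exp(Δv / v_e) = exp(520 / 1940.4) = exp(0.2680) = 1.3073.
m_f = 740 / 1.3073 = 566.052 kg, so propellant = m₀ − m_f = 740 − 566.052 = 173.948 kg.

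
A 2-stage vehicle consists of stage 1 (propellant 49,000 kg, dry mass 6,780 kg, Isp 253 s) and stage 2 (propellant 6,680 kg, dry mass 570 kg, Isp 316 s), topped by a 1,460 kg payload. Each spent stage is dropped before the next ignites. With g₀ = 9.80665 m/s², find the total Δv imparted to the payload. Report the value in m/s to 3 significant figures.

Δv ≈ 8050 m/s

Ignition mass of stage 1 = 49,000+6,780 + 6,680+570 + 1,460 = 64,490 kg.
Stage 1: m₀ = 64,490 kg, m_f = 64,490 − 49,000 = 15,490 kg; Δv = 253×9.80665×ln(4.163) = 2481.1×1.4263 ≈ 3539 m/s.
Stage 2: m₀ = 8,710 kg, m_f = 8,710 − 6,680 = 2,030 kg; Δv = 316×9.80665×ln(4.291) = 3098.9×1.4564 ≈ 4513 m/s.
Total Δv = 3539 + 4513 = 8052 m/s.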